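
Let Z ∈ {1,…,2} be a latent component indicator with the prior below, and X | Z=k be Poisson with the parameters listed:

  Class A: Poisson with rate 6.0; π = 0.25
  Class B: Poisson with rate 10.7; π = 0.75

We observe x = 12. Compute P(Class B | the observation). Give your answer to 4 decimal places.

0.9658

Apply Bayes' rule: the posterior for each component is proportional to its prior times its likelihood at x.
Poisson probabilities:
  f_A = e^(−6.0)·6.0^12/12! = 0.0112645
  f_B = e^(−10.7)·10.7^12/12! = 0.106003
Weight by the priors:
  P(Z=A)·f_A = 0.25 × 0.0112645 = 0.00281612
  P(Z=B)·f_B = 0.75 × 0.106003 = 0.0795021
Evidence: 0.00281612 + 0.0795021 = 0.0823182
P(Class B | the observation) ≈ 0.9658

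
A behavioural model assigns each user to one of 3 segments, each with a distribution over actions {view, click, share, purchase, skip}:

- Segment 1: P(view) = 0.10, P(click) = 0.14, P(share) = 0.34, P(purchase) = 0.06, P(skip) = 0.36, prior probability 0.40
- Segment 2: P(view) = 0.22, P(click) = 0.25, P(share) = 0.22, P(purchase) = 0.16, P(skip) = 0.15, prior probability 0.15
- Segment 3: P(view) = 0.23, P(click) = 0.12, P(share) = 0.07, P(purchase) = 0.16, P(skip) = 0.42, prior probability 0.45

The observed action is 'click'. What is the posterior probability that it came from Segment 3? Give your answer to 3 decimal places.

Apply Bayes' rule: the posterior for each component is proportional to its prior times its likelihood at x.
Categorical probabilities:
  p_1 = 0.14
  p_2 = 0.25
  p_3 = 0.12
Multiply by the mixture weights:
  π_1·p_1 = 0.40 × 0.14 = 0.056
  π_2·p_2 = 0.15 × 0.25 = 0.0375
  π_3·p_3 = 0.45 × 0.12 = 0.054
Sum: 0.056 + 0.0375 + 0.054 = 0.1475
P(Segment 3 | x) = 0.054 / 0.1475 ≈ 0.366

0.366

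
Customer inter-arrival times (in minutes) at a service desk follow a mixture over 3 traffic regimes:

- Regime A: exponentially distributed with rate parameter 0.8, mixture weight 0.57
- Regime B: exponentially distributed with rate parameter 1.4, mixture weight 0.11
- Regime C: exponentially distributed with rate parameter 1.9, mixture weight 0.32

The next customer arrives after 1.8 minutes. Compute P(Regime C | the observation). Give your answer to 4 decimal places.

0.1417

By Bayes' theorem, P(k | x) = π_k f_k(x) / Σ_j π_j f_j(x).
Evaluate each component's likelihood at the observed value:
  p_A = 0.8·e^(−0.8·1.8) = 0.8·e^(−1.4400) = 0.189542
  p_B = 1.4·e^(−1.4·1.8) = 1.4·e^(−2.5200) = 0.112643
  p_C = 1.9·e^(−1.9·1.8) = 1.9·e^(−3.4200) = 0.0621536
Weight by the priors:
  π_A·p_A = 0.57 × 0.189542 = 0.108039
  π_B·p_B = 0.11 × 0.112643 = 0.0123908
  π_C·p_C = 0.32 × 0.0621536 = 0.0198892
Normaliser: 0.108039 + 0.0123908 + 0.0198892 = 0.140319
P(Regime C | x) ≈ 0.1417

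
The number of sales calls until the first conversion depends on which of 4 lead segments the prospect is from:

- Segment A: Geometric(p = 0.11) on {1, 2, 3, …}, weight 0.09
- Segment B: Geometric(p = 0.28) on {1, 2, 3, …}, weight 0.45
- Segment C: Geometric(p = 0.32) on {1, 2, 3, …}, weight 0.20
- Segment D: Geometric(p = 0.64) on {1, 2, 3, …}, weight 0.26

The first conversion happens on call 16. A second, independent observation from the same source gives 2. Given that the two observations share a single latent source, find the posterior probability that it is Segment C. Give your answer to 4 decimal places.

0.1082

Apply Bayes' rule: the posterior for each component is proportional to its prior times its likelihood at x.
Since both observations come from the same component, the likelihood for component k is f_k(x₁)·f_k(x₂).
  f_A = [0.11·(1−0.11)^15 = 0.11·0.174121 = 0.0191533] × [0.0979] = 0.0018751
  f_B = [0.28·(1−0.28)^15 = 0.28·0.00724415 = 0.00202836] × [0.2016] = 0.000408918
  f_C = [0.32·(1−0.32)^15 = 0.32·0.0030735 = 0.000983521] × [0.2176] = 0.000214014
  f_D = [0.64·(1−0.64)^15 = 0.64·2.21074e-07 = 1.41487e-07] × [0.2304] = 3.25987e-08
Multiply by the mixture weights:
  P(Z=A)·f_A = 0.09 × 0.0018751 = 0.000168759
  P(Z=B)·f_B = 0.45 × 0.000408918 = 0.000184013
  P(Z=C)·f_C = 0.20 × 0.000214014 = 4.28028e-05
  P(Z=D)·f_D = 0.26 × 3.25987e-08 = 8.47566e-09
Sum: 0.000168759 + 0.000184013 + 4.28028e-05 + 8.47566e-09 = 0.000395584
P(Segment C | x₁, x₂) = 4.28028e-05 / 0.000395584 ≈ 0.1082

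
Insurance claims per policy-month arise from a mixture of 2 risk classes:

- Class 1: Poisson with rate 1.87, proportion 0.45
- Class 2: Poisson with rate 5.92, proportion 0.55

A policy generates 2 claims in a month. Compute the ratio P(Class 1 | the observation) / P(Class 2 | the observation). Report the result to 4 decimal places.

4.6858

Since P(k|x) ∝ π_k f_k(x), the posterior odds are π_i f_i(x) / (π_j f_j(x)).
Poisson probabilities:
  L_1 = 0.269478
  L_2 = 0.0470533
0.121265 / 0.0258793 ≈ 4.6858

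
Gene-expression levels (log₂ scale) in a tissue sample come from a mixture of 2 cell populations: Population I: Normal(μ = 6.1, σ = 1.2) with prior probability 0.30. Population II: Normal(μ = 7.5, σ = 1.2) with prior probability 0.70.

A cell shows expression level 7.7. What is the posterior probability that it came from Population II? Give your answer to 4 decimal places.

By Bayes' theorem, P(k | x) = π_k f_k(x) / Σ_j π_j f_j(x).
Component likelihoods at x = 7.7:
  L_I = 0.136675
  L_II = 0.327866
Prior × likelihood for each component:
  π_I·L_I = 0.30 × 0.136675 = 0.0410025
  π_II·L_II = 0.70 × 0.327866 = 0.229507
Evidence: 0.0410025 + 0.229507 = 0.270509
P(Population II | data) = 0.229507 / 0.270509 ≈ 0.8484

0.8484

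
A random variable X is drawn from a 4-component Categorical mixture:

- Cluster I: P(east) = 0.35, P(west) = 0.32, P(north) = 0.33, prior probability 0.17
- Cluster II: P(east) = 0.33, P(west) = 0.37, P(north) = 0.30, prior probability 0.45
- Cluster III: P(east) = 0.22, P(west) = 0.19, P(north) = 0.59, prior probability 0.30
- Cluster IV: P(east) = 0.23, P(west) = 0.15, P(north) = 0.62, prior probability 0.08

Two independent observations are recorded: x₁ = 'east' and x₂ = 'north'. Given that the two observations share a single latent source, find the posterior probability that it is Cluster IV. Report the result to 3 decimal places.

0.100

By Bayes' theorem, P(k | x) = π_k f_k(x) / Σ_j π_j f_j(x).
Since both observations come from the same component, the likelihood for component k is f_k(x₁)·f_k(x₂).
  L_I = [0.35] × [0.33] = 0.1155
  L_II = [0.33] × [0.3] = 0.099
  L_III = [0.22] × [0.59] = 0.1298
  L_IV = [0.23] × [0.62] = 0.1426
Multiply by the mixture weights:
  π_I·L_I = 0.17 × 0.1155 = 0.019635
  π_II·L_II = 0.45 × 0.099 = 0.04455
  π_III·L_III = 0.30 × 0.1298 = 0.03894
  π_IV·L_IV = 0.08 × 0.1426 = 0.011408
Denominator: 0.019635 + 0.04455 + 0.03894 + 0.011408 = 0.114533
So the posterior for Cluster IV is 0.011408 / 0.114533 ≈ 0.100.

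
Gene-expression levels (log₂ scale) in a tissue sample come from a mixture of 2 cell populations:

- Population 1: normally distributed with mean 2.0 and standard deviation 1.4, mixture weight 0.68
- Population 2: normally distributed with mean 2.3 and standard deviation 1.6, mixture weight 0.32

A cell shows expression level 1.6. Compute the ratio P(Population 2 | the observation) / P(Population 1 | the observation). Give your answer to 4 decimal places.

0.3898

Only the two components matter; the odds are (w_i f_i(x)) / (w_j f_j(x)).
Normal densities:
  f_1 = (1/(1.4·√(2π)))·exp(−(1.6−2.0)²/(2·1.4²)) = 0.284959·exp(-0.04082) = 0.273562
  f_2 = (1/(1.6·√(2π)))·exp(−(1.6−2.3)²/(2·1.6²)) = 0.249339·exp(-0.09570) = 0.226583
Posterior odds = (w_2·f_2) / (w_1·f_1) = (0.32·0.226583) / (0.68·0.273562) = 0.0725065 / 0.186022 ≈ 0.3898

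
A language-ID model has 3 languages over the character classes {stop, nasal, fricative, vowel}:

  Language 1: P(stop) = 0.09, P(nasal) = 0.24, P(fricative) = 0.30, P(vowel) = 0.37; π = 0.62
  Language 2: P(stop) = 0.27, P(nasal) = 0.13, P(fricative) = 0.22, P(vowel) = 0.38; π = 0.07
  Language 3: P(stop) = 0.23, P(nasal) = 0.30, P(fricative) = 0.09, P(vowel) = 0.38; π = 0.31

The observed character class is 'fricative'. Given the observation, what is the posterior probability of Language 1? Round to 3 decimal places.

Apply Bayes' rule: the posterior for each component is proportional to its prior times its likelihood at x.
Evaluate each component's likelihood at the observed value:
  p_1 = 0.3
  p_2 = 0.22
  p_3 = 0.09
Multiply by the mixture weights:
  π_1·p_1 = 0.62 × 0.3 = 0.186
  π_2·p_2 = 0.07 × 0.22 = 0.0154
  π_3·p_3 = 0.31 × 0.09 = 0.0279
Denominator: 0.186 + 0.0154 + 0.0279 = 0.2293
So the posterior for Language 1 is 0.186 / 0.2293 ≈ 0.811.

0.811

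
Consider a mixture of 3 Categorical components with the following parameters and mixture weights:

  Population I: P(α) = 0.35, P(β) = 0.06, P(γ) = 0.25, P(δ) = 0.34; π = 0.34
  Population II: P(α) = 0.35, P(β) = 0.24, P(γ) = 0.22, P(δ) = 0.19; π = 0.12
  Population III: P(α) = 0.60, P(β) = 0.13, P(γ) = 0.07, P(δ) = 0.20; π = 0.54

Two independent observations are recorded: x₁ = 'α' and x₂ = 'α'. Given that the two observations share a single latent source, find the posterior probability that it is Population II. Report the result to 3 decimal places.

P(component k | x) = P(Z=k)·f_k(x) / marginal(x), where marginal(x) = Σ_j P(Z=j)·f_j(x).
Since both observations come from the same component, the likelihood for component k is f_k(x₁)·f_k(x₂).
  L_I = [P(α | comp) = 0.35] × [0.35] = 0.1225
  L_II = [P(α | comp) = 0.35] × [0.35] = 0.1225
  L_III = [P(α | comp) = 0.60] × [0.6] = 0.36
Prior × likelihood for each component:
  P(Z=I)·L_I = 0.34 × 0.1225 = 0.04165
  P(Z=II)·L_II = 0.12 × 0.1225 = 0.0147
  P(Z=III)·L_III = 0.54 × 0.36 = 0.1944
Denominator: 0.04165 + 0.0147 + 0.1944 = 0.25075
P(Population II | x) = 0.0147 / 0.25075 ≈ 0.059

0.059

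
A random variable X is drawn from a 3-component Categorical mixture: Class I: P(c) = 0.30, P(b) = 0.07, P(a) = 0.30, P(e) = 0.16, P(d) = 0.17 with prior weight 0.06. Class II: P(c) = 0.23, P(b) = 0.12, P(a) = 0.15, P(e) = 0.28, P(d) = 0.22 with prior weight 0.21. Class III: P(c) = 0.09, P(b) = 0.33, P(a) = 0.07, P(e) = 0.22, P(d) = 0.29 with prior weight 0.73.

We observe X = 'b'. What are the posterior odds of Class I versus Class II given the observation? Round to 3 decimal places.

0.167

The posterior odds equal the prior odds times the likelihood ratio: (π_i/π_j)·(f_i(x)/f_j(x)).
Categorical probabilities:
  p_I = P(b | comp) = 0.07
  p_II = P(b | comp) = 0.12
  p_III = P(b | comp) = 0.33
Odds = (0.06/0.21) × (0.07/0.12) = 0.285714 × 0.583333 ≈ 0.167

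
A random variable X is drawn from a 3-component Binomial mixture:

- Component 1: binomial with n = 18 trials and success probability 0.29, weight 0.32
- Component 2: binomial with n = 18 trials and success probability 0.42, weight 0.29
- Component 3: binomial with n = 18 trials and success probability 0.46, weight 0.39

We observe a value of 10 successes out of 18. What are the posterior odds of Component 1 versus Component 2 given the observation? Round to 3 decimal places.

Only the two components matter; the odds are (P(Z=i) f_i(x)) / (P(Z=j) f_j(x)).
Evaluate each component's likelihood at the observed value:
  L_1 = 0.0118879
  L_2 = 0.0957137
  L_3 = 0.13421
Posterior odds = (P(Z=1)·L_1) / (P(Z=2)·L_2) = (0.32·0.0118879) / (0.29·0.0957137) = 0.00380412 / 0.027757 ≈ 0.137

0.137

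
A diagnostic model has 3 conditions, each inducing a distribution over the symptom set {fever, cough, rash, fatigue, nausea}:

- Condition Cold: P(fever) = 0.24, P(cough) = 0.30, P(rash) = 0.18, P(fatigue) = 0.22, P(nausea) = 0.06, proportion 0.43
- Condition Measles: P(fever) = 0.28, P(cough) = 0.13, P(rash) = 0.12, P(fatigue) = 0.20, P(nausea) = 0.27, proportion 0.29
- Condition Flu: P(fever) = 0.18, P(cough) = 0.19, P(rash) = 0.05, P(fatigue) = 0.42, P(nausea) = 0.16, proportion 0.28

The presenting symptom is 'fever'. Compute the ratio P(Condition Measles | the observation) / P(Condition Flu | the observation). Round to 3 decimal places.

1.611

Only the two components matter; the odds are (w_i f_i(x)) / (w_j f_j(x)).
Component likelihoods at x = 'fever':
  p_Cold = P(fever | comp) = 0.24
  p_Measles = P(fever | comp) = 0.28
  p_Flu = P(fever | comp) = 0.18
Odds = (0.29/0.28) × (0.28/0.18) = 1.03571 × 1.55556 ≈ 1.611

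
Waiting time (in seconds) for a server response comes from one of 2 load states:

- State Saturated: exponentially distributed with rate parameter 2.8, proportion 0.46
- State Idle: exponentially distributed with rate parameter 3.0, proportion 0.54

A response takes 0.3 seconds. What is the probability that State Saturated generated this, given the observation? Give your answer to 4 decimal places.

Apply Bayes' rule: the posterior for each component is proportional to its prior times its likelihood at x.
Exponential densities:
  f_Saturated = 2.8·e^(−2.8·0.3) = 2.8·e^(−0.8400) = 1.20879
  f_Idle = 3.0·e^(−3.0·0.3) = 3.0·e^(−0.9000) = 1.21971
Prior × likelihood for each component:
  π_Saturated·f_Saturated = 0.46 × 1.20879 = 0.556043
  π_Idle·f_Idle = 0.54 × 1.21971 = 0.658643
Marginal: 0.556043 + 0.658643 = 1.21469
P(State Saturated | x) = 0.556043 / 1.21469 ≈ 0.4578

0.4578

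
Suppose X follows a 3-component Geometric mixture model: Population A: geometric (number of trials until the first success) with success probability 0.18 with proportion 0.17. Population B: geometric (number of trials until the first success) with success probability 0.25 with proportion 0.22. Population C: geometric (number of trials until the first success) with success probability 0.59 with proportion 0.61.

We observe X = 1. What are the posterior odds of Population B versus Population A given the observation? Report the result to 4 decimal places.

1.7974

The posterior odds equal the prior odds times the likelihood ratio: (π_i/π_j)·(f_i(x)/f_j(x)).
Geometric probabilities:
  p_A = 0.18
  p_B = 0.25
  p_C = 0.59
Posterior odds = (π_B·p_B) / (π_A·p_A) = (0.22·0.25) / (0.17·0.18) = 0.055 / 0.0306 ≈ 1.7974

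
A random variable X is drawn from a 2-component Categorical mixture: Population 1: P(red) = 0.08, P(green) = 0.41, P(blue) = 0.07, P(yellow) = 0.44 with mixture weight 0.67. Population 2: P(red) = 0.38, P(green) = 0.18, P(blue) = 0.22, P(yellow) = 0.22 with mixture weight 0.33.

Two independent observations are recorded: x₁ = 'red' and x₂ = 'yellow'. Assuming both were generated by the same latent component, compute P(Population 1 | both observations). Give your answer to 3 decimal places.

0.461

Posterior ∝ prior × likelihood, so P(k | x) ∝ w_k f_k(x); normalise over all components.
Since both observations come from the same component, the likelihood for component k is f_k(x₁)·f_k(x₂).
  p_1 = [P(red | comp) = 0.08] × [0.44] = 0.0352
  p_2 = [P(red | comp) = 0.38] × [0.22] = 0.0836
Unnormalised posteriors:
  w_1·p_1 = 0.67 × 0.0352 = 0.023584
  w_2·p_2 = 0.33 × 0.0836 = 0.027588
Sum: 0.023584 + 0.027588 = 0.051172
Responsibility of Population 1: 0.023584 / 0.051172 ≈ 0.461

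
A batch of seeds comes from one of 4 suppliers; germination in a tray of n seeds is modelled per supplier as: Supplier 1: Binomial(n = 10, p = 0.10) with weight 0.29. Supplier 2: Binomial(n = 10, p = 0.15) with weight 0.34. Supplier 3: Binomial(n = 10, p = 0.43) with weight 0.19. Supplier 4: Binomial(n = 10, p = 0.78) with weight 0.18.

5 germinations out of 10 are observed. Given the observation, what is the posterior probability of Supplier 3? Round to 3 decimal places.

The responsibility of component k is π_k f_k(x) divided by Σ_j π_j f_j(x).
Binomial probabilities:
  p_1 = C(10,5)·0.10^5·0.90^5 = 252·1e-05·0.59049 = 0.00148803
  p_2 = C(10,5)·0.15^5·0.85^5 = 252·7.59375e-05·0.443705 = 0.00849086
  p_3 = C(10,5)·0.43^5·0.57^5 = 252·0.0147008·0.0601692 = 0.222904
  p_4 = C(10,5)·0.78^5·0.22^5 = 252·0.288717·0.000515363 = 0.0374962
Unnormalised posteriors:
  π_1·p_1 = 0.29 × 0.00148803 = 0.00043153
  π_2·p_2 = 0.34 × 0.00849086 = 0.00288689
  π_3·p_3 = 0.19 × 0.222904 = 0.0423517
  π_4·p_4 = 0.18 × 0.0374962 = 0.00674931
Denominator: 0.00043153 + 0.00288689 + 0.0423517 + 0.00674931 = 0.0524194
So the posterior for Supplier 3 is 0.0423517 / 0.0524194 ≈ 0.808.

0.808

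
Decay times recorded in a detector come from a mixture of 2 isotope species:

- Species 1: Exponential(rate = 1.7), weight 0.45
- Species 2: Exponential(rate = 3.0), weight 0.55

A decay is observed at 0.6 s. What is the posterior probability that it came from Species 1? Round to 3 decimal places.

P(component k | x) = w_k·f_k(x) / marginal(x), where marginal(x) = Σ_j w_j·f_j(x).
Exponential densities:
  f_1 = 0.613011
  f_2 = 0.495897
Weight by the priors:
  w_1·f_1 = 0.45 × 0.613011 = 0.275855
  w_2·f_2 = 0.55 × 0.495897 = 0.272743
Evidence: 0.275855 + 0.272743 = 0.548598
P(Species 1 | 0.6 s) = 0.275855 / 0.548598 ≈ 0.503

0.503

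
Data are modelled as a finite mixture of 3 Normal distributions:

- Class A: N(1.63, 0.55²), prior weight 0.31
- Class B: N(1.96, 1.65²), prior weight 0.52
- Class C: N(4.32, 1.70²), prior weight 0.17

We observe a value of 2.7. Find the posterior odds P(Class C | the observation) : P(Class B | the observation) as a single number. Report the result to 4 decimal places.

The posterior odds equal the prior odds times the likelihood ratio: (w_i/w_j)·(f_i(x)/f_j(x)).
Evaluate each component's likelihood at the observed value:
  L_A = (1/(0.55·√(2π)))·exp(−(2.7−1.63)²/(2·0.55²)) = 0.725350·exp(-1.89240) = 0.109318
  L_B = (1/(1.65·√(2π)))·exp(−(2.7−1.96)²/(2·1.65²)) = 0.241783·exp(-0.10057) = 0.21865
  L_C = (1/(1.70·√(2π)))·exp(−(2.7−4.32)²/(2·1.70²)) = 0.234672·exp(-0.45405) = 0.149029
0.0253349 / 0.113698 ≈ 0.2228

0.2228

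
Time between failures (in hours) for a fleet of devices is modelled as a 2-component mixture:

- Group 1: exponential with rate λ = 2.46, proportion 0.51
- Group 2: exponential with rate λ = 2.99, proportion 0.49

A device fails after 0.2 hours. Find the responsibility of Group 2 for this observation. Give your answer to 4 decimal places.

By Bayes' theorem, P(k | x) = π_k f_k(x) / Σ_j π_j f_j(x).
Evaluate each component's likelihood at the observed value:
  f_1 = 2.46·e^(−2.46·0.2) = 2.46·e^(−0.4920) = 1.50405
  f_2 = 2.99·e^(−2.99·0.2) = 2.99·e^(−0.5980) = 1.64423
Prior × likelihood for each component:
  π_1·f_1 = 0.51 × 1.50405 = 0.767065
  π_2·f_2 = 0.49 × 1.64423 = 0.805674
Denominator: 0.767065 + 0.805674 = 1.57274
So the posterior for Group 2 is 0.805674 / 1.57274 ≈ 0.5123.

0.5123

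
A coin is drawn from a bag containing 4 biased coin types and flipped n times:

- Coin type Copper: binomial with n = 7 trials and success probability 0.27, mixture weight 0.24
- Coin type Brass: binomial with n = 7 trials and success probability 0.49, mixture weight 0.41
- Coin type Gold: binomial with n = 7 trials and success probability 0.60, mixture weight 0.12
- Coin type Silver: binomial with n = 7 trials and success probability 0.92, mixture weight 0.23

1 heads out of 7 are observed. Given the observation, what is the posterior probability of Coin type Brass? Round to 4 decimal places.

P(component k | x) = w_k·f_k(x) / marginal(x), where marginal(x) = Σ_j w_j·f_j(x).
Component likelihoods at x = 1 heads out of 7:
  L_Copper = 0.286022
  L_Brass = 0.0603553
  L_Gold = 0.0172032
  L_Silver = 1.68821e-06
Unnormalised posteriors:
  w_Copper·L_Copper = 0.24 × 0.286022 = 0.0686452
  w_Brass·L_Brass = 0.41 × 0.0603553 = 0.0247457
  w_Gold·L_Gold = 0.12 × 0.0172032 = 0.00206438
  w_Silver·L_Silver = 0.23 × 1.68821e-06 = 3.88288e-07
Sum: 0.0686452 + 0.0247457 + 0.00206438 + 3.88288e-07 = 0.0954556
Responsibility of Coin type Brass: 0.0247457 / 0.0954556 ≈ 0.2592

0.2592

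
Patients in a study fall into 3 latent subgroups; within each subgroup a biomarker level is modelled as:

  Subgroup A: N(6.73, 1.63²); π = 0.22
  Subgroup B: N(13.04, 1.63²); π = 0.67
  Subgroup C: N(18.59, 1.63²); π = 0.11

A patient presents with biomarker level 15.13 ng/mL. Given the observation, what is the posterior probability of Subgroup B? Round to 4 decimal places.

By Bayes' theorem, P(k | x) = P(Z=k) f_k(x) / Σ_j P(Z=j) f_j(x).
Evaluate each component's likelihood at the observed value:
  L_A = 4.18683e-07
  L_B = 0.107577
  L_C = 0.0257211
Multiply by the mixture weights:
  P(Z=A)·L_A = 0.22 × 4.18683e-07 = 9.21103e-08
  P(Z=B)·L_B = 0.67 × 0.107577 = 0.0720766
  P(Z=C)·L_C = 0.11 × 0.0257211 = 0.00282932
Denominator: 9.21103e-08 + 0.0720766 + 0.00282932 = 0.074906
P(Subgroup B | data) ≈ 0.9622

0.9622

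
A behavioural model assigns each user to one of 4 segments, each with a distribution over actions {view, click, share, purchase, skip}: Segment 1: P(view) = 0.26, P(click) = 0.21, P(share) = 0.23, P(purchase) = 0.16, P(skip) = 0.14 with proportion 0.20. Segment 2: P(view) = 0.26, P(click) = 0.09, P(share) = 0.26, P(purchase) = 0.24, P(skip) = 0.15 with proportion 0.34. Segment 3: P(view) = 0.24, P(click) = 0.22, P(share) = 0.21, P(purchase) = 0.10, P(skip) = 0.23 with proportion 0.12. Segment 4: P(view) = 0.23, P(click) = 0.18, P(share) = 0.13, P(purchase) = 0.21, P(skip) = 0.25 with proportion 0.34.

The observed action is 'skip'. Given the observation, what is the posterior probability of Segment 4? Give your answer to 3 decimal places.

P(component k | x) = π_k·f_k(x) / marginal(x), where marginal(x) = Σ_j π_j·f_j(x).
Component likelihoods at x = 'skip':
  p_1 = P(skip | comp) = 0.14
  p_2 = P(skip | comp) = 0.15
  p_3 = P(skip | comp) = 0.23
  p_4 = P(skip | comp) = 0.25
Weight by the priors:
  π_1·p_1 = 0.20 × 0.14 = 0.028
  π_2·p_2 = 0.34 × 0.15 = 0.051
  π_3·p_3 = 0.12 × 0.23 = 0.0276
  π_4·p_4 = 0.34 × 0.25 = 0.085
Marginal: 0.028 + 0.051 + 0.0276 + 0.085 = 0.1916
So the posterior for Segment 4 is 0.085 / 0.1916 ≈ 0.444.

0.444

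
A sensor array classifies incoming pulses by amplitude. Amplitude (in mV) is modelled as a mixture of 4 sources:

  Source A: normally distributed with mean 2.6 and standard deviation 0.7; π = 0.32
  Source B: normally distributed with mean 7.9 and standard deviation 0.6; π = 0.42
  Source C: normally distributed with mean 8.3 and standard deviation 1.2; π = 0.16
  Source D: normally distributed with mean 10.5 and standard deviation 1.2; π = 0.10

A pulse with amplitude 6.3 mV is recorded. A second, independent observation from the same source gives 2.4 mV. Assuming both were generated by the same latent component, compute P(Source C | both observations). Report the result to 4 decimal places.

0.2250

By Bayes' theorem, P(k | x) = π_k f_k(x) / Σ_j π_j f_j(x).
Since both observations come from the same component, the likelihood for component k is f_k(x₁)·f_k(x₂).
  f_A = [(1/(0.7·√(2π)))·exp(−(6.3−2.6)²/(2·0.7²)) = 0.569918·exp(-13.96939) = 4.88634e-07] × [0.547124] = 2.67344e-07
  f_B = [(1/(0.6·√(2π)))·exp(−(6.3−7.9)²/(2·0.6²)) = 0.664904·exp(-3.55556) = 0.0189933] × [3.77015e-19] = 7.16076e-21
  f_C = [(1/(1.2·√(2π)))·exp(−(6.3−8.3)²/(2·1.2²)) = 0.332452·exp(-1.38889) = 0.0828976] × [1.87282e-06] = 1.55252e-07
  f_D = [(1/(1.2·√(2π)))·exp(−(6.3−10.5)²/(2·1.2²)) = 0.332452·exp(-6.12500) = 0.000727236] × [4.24578e-11] = 3.08768e-14
Weight by the priors:
  π_A·f_A = 0.32 × 2.67344e-07 = 8.55499e-08
  π_B·f_B = 0.42 × 7.16076e-21 = 3.00752e-21
  π_C·f_C = 0.16 × 1.55252e-07 = 2.48404e-08
  π_D·f_D = 0.10 × 3.08768e-14 = 3.08768e-15
Normaliser: 8.55499e-08 + 3.00752e-21 + 2.48404e-08 + 3.08768e-15 = 1.1039e-07
P(Source C | x₁,x₂) = 2.48404e-08 / 1.1039e-07 ≈ 0.2250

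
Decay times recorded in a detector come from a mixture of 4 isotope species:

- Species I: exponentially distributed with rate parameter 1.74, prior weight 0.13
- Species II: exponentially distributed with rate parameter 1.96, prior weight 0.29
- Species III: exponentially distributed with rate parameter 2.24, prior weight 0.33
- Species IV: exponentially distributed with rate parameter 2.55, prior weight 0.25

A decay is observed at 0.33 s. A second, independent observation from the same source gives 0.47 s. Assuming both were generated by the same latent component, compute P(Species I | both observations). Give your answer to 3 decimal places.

The responsibility of component k is π_k f_k(x) divided by Σ_j π_j f_j(x).
Since both observations come from the same component, the likelihood for component k is f_k(x₁)·f_k(x₂).
  f_I = [1.74·e^(−1.74·0.33) = 1.74·e^(−0.5742) = 0.97989] × [0.768039] = 0.752594
  f_II = [1.96·e^(−1.96·0.33) = 1.96·e^(−0.6468) = 1.02649] × [0.780161] = 0.800826
  f_III = [2.24·e^(−2.24·0.33) = 2.24·e^(−0.7392) = 1.06959] × [0.781669] = 0.836066
  f_IV = [2.55·e^(−2.55·0.33) = 2.55·e^(−0.8415) = 1.09921] × [0.769198] = 0.845512
Prior × likelihood for each component:
  π_I·f_I = 0.13 × 0.752594 = 0.0978372
  π_II·f_II = 0.29 × 0.800826 = 0.23224
  π_III·f_III = 0.33 × 0.836066 = 0.275902
  π_IV·f_IV = 0.25 × 0.845512 = 0.211378
Marginal: 0.0978372 + 0.23224 + 0.275902 + 0.211378 = 0.817356
P(Species I | x) = 0.0978372 / 0.817356 ≈ 0.120

0.120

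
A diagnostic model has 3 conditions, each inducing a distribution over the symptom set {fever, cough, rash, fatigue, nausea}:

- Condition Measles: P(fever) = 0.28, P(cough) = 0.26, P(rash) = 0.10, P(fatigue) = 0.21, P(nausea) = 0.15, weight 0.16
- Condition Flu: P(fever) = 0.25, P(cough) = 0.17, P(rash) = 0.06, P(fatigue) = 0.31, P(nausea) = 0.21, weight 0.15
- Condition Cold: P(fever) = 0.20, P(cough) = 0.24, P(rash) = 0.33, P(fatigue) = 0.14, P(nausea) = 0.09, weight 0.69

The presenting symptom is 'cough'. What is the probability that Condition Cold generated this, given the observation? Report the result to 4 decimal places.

Posterior ∝ prior × likelihood, so P(k | x) ∝ P(Z=k) f_k(x); normalise over all components.
Evaluate each component's likelihood at the observed value:
  p_Measles = P(cough | comp) = 0.26
  p_Flu = P(cough | comp) = 0.17
  p_Cold = P(cough | comp) = 0.24
Unnormalised posteriors:
  P(Z=Measles)·p_Measles = 0.16 × 0.26 = 0.0416
  P(Z=Flu)·p_Flu = 0.15 × 0.17 = 0.0255
  P(Z=Cold)·p_Cold = 0.69 × 0.24 = 0.1656
Evidence: 0.0416 + 0.0255 + 0.1656 = 0.2327
P(Condition Cold | data) ≈ 0.7116

0.7116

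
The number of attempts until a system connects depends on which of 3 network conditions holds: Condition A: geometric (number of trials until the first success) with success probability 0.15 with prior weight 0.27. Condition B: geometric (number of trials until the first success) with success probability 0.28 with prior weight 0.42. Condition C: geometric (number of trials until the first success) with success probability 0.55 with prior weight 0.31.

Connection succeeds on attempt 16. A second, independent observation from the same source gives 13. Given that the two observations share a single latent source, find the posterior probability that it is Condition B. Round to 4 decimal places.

The responsibility of component k is π_k f_k(x) divided by Σ_j π_j f_j(x).
Since both observations come from the same component, the likelihood for component k is f_k(x₁)·f_k(x₂).
  p_A = [0.0131031] × [0.0213363] = 0.000279572
  p_B = [0.00202836] × [0.00543435] = 1.10228e-05
  p_C = [3.45581e-06] × [3.79239e-05] = 1.31058e-10
Unnormalised posteriors:
  π_A·p_A = 0.27 × 0.000279572 = 7.54844e-05
  π_B·p_B = 0.42 × 1.10228e-05 = 4.62959e-06
  π_C·p_C = 0.31 × 1.31058e-10 = 4.0628e-11
Normaliser: 7.54844e-05 + 4.62959e-06 + 4.0628e-11 = 8.0114e-05
P(Condition B | data) ≈ 0.0578

0.0578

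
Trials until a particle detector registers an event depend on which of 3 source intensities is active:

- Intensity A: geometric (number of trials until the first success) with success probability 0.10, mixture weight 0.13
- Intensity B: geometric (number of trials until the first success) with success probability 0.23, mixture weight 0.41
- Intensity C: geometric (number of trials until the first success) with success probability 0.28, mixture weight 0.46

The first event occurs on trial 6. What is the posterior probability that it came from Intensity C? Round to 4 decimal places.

By Bayes' theorem, P(k | x) = π_k f_k(x) / Σ_j π_j f_j(x).
Component likelihoods at x = 6:
  L_A = 0.059049
  L_B = 0.062256
  L_C = 0.0541777
Unnormalised posteriors:
  π_A·L_A = 0.13 × 0.059049 = 0.00767637
  π_B·L_B = 0.41 × 0.062256 = 0.025525
  π_C·L_C = 0.46 × 0.0541777 = 0.0249217
Denominator: 0.00767637 + 0.025525 + 0.0249217 = 0.0581231
Responsibility of Intensity C: 0.0249217 / 0.0581231 ≈ 0.4288

0.4288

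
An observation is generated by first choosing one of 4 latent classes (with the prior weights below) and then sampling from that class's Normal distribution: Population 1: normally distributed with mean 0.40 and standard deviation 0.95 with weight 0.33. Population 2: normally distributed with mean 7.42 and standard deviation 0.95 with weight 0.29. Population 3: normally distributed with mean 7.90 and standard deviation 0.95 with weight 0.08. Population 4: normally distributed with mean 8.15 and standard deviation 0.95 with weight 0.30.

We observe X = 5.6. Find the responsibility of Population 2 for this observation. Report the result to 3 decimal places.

Apply Bayes' rule: the posterior for each component is proportional to its prior times its likelihood at x.
Evaluate each component's likelihood at the observed value:
  L_1 = (1/(0.95·√(2π)))·exp(−(5.6−0.40)²/(2·0.95²)) = 0.419939·exp(-14.98061) = 1.30976e-07
  L_2 = (1/(0.95·√(2π)))·exp(−(5.6−7.42)²/(2·0.95²)) = 0.419939·exp(-1.83512) = 0.0670196
  L_3 = (1/(0.95·√(2π)))·exp(−(5.6−7.90)²/(2·0.95²)) = 0.419939·exp(-2.93075) = 0.0224067
  L_4 = (1/(0.95·√(2π)))·exp(−(5.6−8.15)²/(2·0.95²)) = 0.419939·exp(-3.60249) = 0.0114457
Weight by the priors:
  w_1·L_1 = 0.33 × 1.30976e-07 = 4.3222e-08
  w_2·L_2 = 0.29 × 0.0670196 = 0.0194357
  w_3·L_3 = 0.08 × 0.0224067 = 0.00179254
  w_4·L_4 = 0.30 × 0.0114457 = 0.00343372
Denominator: 4.3222e-08 + 0.0194357 + 0.00179254 + 0.00343372 = 0.024662
P(Population 2 | data) ≈ 0.788

0.788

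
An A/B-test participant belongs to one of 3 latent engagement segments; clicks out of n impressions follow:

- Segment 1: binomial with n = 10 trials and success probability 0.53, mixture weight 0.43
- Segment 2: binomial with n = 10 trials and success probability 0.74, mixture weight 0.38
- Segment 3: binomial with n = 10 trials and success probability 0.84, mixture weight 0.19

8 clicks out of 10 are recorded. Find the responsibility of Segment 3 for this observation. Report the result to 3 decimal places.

P(component k | x) = P(Z=k)·f_k(x) / marginal(x), where marginal(x) = Σ_j P(Z=j)·f_j(x).
Evaluate each component's likelihood at the observed value:
  L_1 = C(10,8)·0.53^8·0.47^2 = 45·0.00622597·0.2209 = 0.0618892
  L_2 = C(10,8)·0.74^8·0.26^2 = 45·0.0899195·0.0676 = 0.273535
  L_3 = C(10,8)·0.84^8·0.16^2 = 45·0.247876·0.0256 = 0.285553
Weight by the priors:
  P(Z=1)·L_1 = 0.43 × 0.0618892 = 0.0266124
  P(Z=2)·L_2 = 0.38 × 0.273535 = 0.103943
  P(Z=3)·L_3 = 0.19 × 0.285553 = 0.0542551
Sum: 0.0266124 + 0.103943 + 0.0542551 = 0.184811
So the posterior for Segment 3 is 0.0542551 / 0.184811 ≈ 0.294.

0.294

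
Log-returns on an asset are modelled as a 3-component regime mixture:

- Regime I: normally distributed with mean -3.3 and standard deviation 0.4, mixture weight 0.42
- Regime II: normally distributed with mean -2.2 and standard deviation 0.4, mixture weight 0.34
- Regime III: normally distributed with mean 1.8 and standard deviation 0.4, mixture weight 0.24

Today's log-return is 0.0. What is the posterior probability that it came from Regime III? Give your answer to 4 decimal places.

0.9905

The responsibility of component k is P(Z=k) f_k(x) divided by Σ_j P(Z=j) f_j(x).
Normal densities:
  f_I = (1/(0.4·√(2π)))·exp(−(0.0−-3.3)²/(2·0.4²)) = 0.997356·exp(-34.03125) = 1.65678e-15
  f_II = (1/(0.4·√(2π)))·exp(−(0.0−-2.2)²/(2·0.4²)) = 0.997356·exp(-15.12500) = 2.69244e-07
  f_III = (1/(0.4·√(2π)))·exp(−(0.0−1.8)²/(2·0.4²)) = 0.997356·exp(-10.12500) = 3.99594e-05
Multiply by the mixture weights:
  P(Z=I)·f_I = 0.42 × 1.65678e-15 = 6.95849e-16
  P(Z=II)·f_II = 0.34 × 2.69244e-07 = 9.1543e-08
  P(Z=III)·f_III = 0.24 × 3.99594e-05 = 9.59024e-06
Denominator: 6.95849e-16 + 9.1543e-08 + 9.59024e-06 = 9.68179e-06
P(Regime III | x) = 9.59024e-06 / 9.68179e-06 ≈ 0.9905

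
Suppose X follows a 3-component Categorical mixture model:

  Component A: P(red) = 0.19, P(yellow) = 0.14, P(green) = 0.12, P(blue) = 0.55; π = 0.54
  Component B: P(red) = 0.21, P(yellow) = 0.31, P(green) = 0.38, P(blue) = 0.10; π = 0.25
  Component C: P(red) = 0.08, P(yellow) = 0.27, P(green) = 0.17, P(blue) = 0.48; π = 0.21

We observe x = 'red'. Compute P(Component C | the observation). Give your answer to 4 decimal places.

The responsibility of component k is w_k f_k(x) divided by Σ_j w_j f_j(x).
Categorical probabilities:
  p_A = 0.19
  p_B = 0.21
  p_C = 0.08
Weight by the priors:
  w_A·p_A = 0.54 × 0.19 = 0.1026
  w_B·p_B = 0.25 × 0.21 = 0.0525
  w_C·p_C = 0.21 × 0.08 = 0.0168
Marginal: 0.1026 + 0.0525 + 0.0168 = 0.1719
So the posterior for Component C is 0.0168 / 0.1719 ≈ 0.0977.

0.0977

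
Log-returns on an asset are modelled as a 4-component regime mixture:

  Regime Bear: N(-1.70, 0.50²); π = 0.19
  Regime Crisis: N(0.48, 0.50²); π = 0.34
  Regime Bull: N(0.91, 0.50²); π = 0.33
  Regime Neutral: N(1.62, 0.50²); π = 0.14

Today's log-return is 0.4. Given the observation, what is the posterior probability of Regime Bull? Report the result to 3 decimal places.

By Bayes' theorem, P(k | x) = P(Z=k) f_k(x) / Σ_j P(Z=j) f_j(x).
Component likelihoods at x = 0.4:
  f_Bear = (1/(0.50·√(2π)))·exp(−(0.4−-1.70)²/(2·0.50²)) = 0.797885·exp(-8.82000) = 0.000117886
  f_Crisis = (1/(0.50·√(2π)))·exp(−(0.4−0.48)²/(2·0.50²)) = 0.797885·exp(-0.01280) = 0.787737
  f_Bull = (1/(0.50·√(2π)))·exp(−(0.4−0.91)²/(2·0.50²)) = 0.797885·exp(-0.52020) = 0.474264
  f_Neutral = (1/(0.50·√(2π)))·exp(−(0.4−1.62)²/(2·0.50²)) = 0.797885·exp(-2.97680) = 0.0406567
Weight by the priors:
  P(Z=Bear)·f_Bear = 0.19 × 0.000117886 = 2.23984e-05
  P(Z=Crisis)·f_Crisis = 0.34 × 0.787737 = 0.26783
  P(Z=Bull)·f_Bull = 0.33 × 0.474264 = 0.156507
  P(Z=Neutral)·f_Neutral = 0.14 × 0.0406567 = 0.00569194
Marginal: 2.23984e-05 + 0.26783 + 0.156507 + 0.00569194 = 0.430052
P(Regime Bull | data) = 0.156507 / 0.430052 ≈ 0.364

0.364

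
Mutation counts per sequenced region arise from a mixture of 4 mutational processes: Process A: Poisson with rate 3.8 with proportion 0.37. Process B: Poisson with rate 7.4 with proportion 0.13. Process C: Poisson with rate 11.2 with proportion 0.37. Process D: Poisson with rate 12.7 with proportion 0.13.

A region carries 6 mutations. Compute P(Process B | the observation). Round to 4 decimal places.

0.2630

The responsibility of component k is π_k f_k(x) divided by Σ_j π_j f_j(x).
Component likelihoods at x = 6 mutations:
  f_A = e^(−3.8)·3.8^6/6! = 0.0935513
  f_B = e^(−7.4)·7.4^6/6! = 0.139405
  f_C = e^(−11.2)·11.2^6/6! = 0.0374867
  f_D = e^(−12.7)·12.7^6/6! = 0.0177807
Weight by the priors:
  π_A·f_A = 0.37 × 0.0935513 = 0.034614
  π_B·f_B = 0.13 × 0.139405 = 0.0181227
  π_C·f_C = 0.37 × 0.0374867 = 0.0138701
  π_D·f_D = 0.13 × 0.0177807 = 0.0023115
Sum: 0.034614 + 0.0181227 + 0.0138701 + 0.0023115 = 0.0689182
P(Process B | the observation) ≈ 0.2630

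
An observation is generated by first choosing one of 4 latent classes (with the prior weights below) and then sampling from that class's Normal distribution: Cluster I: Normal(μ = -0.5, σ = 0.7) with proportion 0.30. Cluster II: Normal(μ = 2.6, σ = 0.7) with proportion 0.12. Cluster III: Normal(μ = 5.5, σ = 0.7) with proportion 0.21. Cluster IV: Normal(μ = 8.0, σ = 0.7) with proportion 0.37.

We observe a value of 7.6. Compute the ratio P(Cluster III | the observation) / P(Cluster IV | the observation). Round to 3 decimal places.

0.007

Posterior odds = (π_i f_i(x)) / (π_j f_j(x)); the normalising sum cancels.
Component likelihoods at x = 7.6:
  f_I = 4.78894e-30
  f_II = 4.75194e-12
  f_III = 0.00633121
  f_IV = 0.484068
Odds = (0.21/0.37) × (0.00633121/0.484068) = 0.567568 × 0.0130792 ≈ 0.007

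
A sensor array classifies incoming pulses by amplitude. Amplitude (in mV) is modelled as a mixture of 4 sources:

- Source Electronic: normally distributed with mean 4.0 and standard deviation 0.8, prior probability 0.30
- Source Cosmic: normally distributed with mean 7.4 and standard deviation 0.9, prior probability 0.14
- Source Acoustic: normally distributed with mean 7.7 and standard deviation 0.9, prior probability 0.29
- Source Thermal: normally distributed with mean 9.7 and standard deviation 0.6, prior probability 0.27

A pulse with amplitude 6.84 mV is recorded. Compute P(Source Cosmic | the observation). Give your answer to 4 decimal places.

Posterior ∝ prior × likelihood, so P(k | x) ∝ P(Z=k) f_k(x); normalise over all components.
Evaluate each component's likelihood at the observed value:
  p_Electronic = (1/(0.8·√(2π)))·exp(−(6.84−4.0)²/(2·0.8²)) = 0.498678·exp(-6.30125) = 0.000914581
  p_Cosmic = (1/(0.9·√(2π)))·exp(−(6.84−7.4)²/(2·0.9²)) = 0.443269·exp(-0.19358) = 0.365255
  p_Acoustic = (1/(0.9·√(2π)))·exp(−(6.84−7.7)²/(2·0.9²)) = 0.443269·exp(-0.45654) = 0.280798
  p_Thermal = (1/(0.6·√(2π)))·exp(−(6.84−9.7)²/(2·0.6²)) = 0.664904·exp(-11.36056) = 7.74341e-06
Prior × likelihood for each component:
  P(Z=Electronic)·p_Electronic = 0.30 × 0.000914581 = 0.000274374
  P(Z=Cosmic)·p_Cosmic = 0.14 × 0.365255 = 0.0511358
  P(Z=Acoustic)·p_Acoustic = 0.29 × 0.280798 = 0.0814313
  P(Z=Thermal)·p_Thermal = 0.27 × 7.74341e-06 = 2.09072e-06
Evidence: 0.000274374 + 0.0511358 + 0.0814313 + 2.09072e-06 = 0.132844
P(Source Cosmic | data) ≈ 0.3849

0.3849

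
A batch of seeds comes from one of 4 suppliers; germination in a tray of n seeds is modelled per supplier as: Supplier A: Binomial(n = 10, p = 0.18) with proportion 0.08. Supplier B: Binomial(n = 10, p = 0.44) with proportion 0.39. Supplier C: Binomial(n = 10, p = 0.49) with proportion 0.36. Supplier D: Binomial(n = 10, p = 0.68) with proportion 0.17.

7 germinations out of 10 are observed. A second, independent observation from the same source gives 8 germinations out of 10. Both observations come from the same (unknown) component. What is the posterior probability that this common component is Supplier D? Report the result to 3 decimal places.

P(component k | x) = π_k·f_k(x) / marginal(x), where marginal(x) = Σ_j π_j·f_j(x).
Since both observations come from the same component, the likelihood for component k is f_k(x₁)·f_k(x₂).
  p_A = [0.00040507] × [3.33442e-05] = 1.35067e-08
  p_B = [0.0672844] × [0.0198249] = 0.0013339
  p_C = [0.10796] × [0.0388975] = 0.00419939
  p_D = [0.264359] × [0.210661] = 0.05569
Prior × likelihood for each component:
  π_A·p_A = 0.08 × 1.35067e-08 = 1.08054e-09
  π_B·p_B = 0.39 × 0.0013339 = 0.000520222
  π_C·p_C = 0.36 × 0.00419939 = 0.00151178
  π_D·p_D = 0.17 × 0.05569 = 0.0094673
Normaliser: 1.08054e-09 + 0.000520222 + 0.00151178 + 0.0094673 = 0.0114993
P(Supplier D | x₁,x₂) ≈ 0.823

0.823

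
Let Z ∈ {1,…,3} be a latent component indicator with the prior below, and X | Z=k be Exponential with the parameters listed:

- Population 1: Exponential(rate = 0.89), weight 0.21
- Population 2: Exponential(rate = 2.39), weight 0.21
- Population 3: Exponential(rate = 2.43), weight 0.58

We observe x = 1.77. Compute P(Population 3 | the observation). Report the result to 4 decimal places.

The responsibility of component k is w_k f_k(x) divided by Σ_j w_j f_j(x).
Evaluate each component's likelihood at the observed value:
  p_1 = 0.89·e^(−0.89·1.77) = 0.89·e^(−1.5753) = 0.184181
  p_2 = 2.39·e^(−2.39·1.77) = 2.39·e^(−4.2303) = 0.0347698
  p_3 = 2.43·e^(−2.43·1.77) = 2.43·e^(−4.3011) = 0.0329353
Weight by the priors:
  w_1·p_1 = 0.21 × 0.184181 = 0.0386781
  w_2·p_2 = 0.21 × 0.0347698 = 0.00730165
  w_3·p_3 = 0.58 × 0.0329353 = 0.0191025
Normaliser: 0.0386781 + 0.00730165 + 0.0191025 = 0.0650823
Responsibility of Population 3: 0.0191025 / 0.0650823 ≈ 0.2935

0.2935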